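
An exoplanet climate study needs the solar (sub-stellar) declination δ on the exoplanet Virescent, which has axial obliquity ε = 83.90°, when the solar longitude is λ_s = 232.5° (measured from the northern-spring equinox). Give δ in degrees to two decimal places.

δ = -52.08°

sin δ = sin ε · sin λ_s = sin 83.90° × sin 232.5° = -0.788861.
δ = arcsin(-0.788861) = -52.08°.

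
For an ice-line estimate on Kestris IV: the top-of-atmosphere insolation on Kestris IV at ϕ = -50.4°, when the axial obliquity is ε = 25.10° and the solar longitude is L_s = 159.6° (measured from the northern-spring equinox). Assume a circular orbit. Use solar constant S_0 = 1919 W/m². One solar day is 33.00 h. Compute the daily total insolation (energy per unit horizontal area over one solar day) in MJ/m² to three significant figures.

Solar declination: sin δ = sin ε · sin L_s = sin 25.10° × sin 159.6° = 0.14786, so δ = +8.503°.
cos h₀ = −tan(-50.4°) tan(+8.503°) = 0.1807, h₀ = 1.3891 rad.
Bracket: h₀ sin ϕ sin δ + cos ϕ cos δ sin h₀ = 1.3891×-0.77051×0.14786 + 0.63742×0.98901×0.98353 = -0.158257 + 0.620032 = 0.461775.
Q̄ = (S_0/π) × [bracket] = (1919/π) × 0.461775 = 282.07 W/m².
Daily total = Q̄ × 33.00 h × 3600 s/h = 282.07 × 33.00 × 3600 / 10⁶ = 33.51 MJ/m².

33.5 MJ/m²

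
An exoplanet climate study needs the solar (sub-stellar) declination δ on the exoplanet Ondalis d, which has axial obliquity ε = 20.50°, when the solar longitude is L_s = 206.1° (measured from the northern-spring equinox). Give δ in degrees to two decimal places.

δ = -8.86°

sin δ = sin ε · sin L_s = sin 20.50° × sin 206.1° = -0.154070.
δ = arcsin(-0.154070) = -8.86°.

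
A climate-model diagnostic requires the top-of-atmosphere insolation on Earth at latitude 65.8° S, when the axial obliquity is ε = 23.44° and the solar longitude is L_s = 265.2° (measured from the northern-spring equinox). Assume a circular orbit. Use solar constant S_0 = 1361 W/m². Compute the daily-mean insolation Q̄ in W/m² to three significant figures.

Solar declination: sin δ = sin ε · sin L_s = sin 23.44° × sin 265.2° = -0.39639, so δ = -23.353°.
cos h₀ = −tan(-65.8°) tan(-23.353°) = -0.9607, h₀ = 2.8604 rad.
Bracket: h₀ sin ϕ sin δ + cos ϕ cos δ sin h₀ = 2.8604×-0.91212×-0.39639 + 0.40992×0.91808×0.27753 = 1.034193 + 0.104445 = 1.138638.
Q̄ = (S_0/π) × [bracket] = (1361/π) × 1.138638 = 493.3 W/m².

Q̄ ≈ 493 W/m²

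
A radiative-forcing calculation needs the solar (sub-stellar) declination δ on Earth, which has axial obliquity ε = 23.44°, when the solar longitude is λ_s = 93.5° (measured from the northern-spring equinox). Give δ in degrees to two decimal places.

sin δ = sin ε · sin λ_s = sin 23.44° × sin 93.5° = 0.397047.
δ = arcsin(0.397047) = +23.39°.

δ = +23.39°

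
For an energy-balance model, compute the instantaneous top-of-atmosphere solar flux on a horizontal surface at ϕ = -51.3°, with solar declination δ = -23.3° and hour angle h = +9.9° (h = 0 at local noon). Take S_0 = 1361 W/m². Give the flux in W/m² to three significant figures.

cos θ_z = sin ϕ sin δ + cos ϕ cos δ cos h = 0.308696 + 0.565701 = 0.874397.
Flux = S_0 · cos θ_z = 1361 × 0.874397 = 1190 W/m².

1.19e+03 W/m²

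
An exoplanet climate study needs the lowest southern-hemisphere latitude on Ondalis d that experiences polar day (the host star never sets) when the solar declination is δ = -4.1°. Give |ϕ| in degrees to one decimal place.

|ϕ| = 85.9°

Polar day requires cos h₀ = −tan ϕ tan δ ≤ −1, i.e. tan ϕ tan δ ≥ 1.
The boundary is |tan ϕ| · |tan δ| = 1, so |ϕ| = 90° − |δ| = 90° − 4.1° = 85.9° in the southern hemisphere.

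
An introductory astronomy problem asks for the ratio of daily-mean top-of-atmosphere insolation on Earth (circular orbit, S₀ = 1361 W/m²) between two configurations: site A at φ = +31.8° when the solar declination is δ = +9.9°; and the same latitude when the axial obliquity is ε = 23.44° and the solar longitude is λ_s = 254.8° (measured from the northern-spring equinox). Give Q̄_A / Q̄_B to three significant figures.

— Configuration A (φ=+31.8°):
cos H₀ = −tan(+31.8°) tan(+9.900°) = -0.1082, H₀ = 1.6792 rad.
Bracket: H₀ sin φ sin δ + cos φ cos δ sin H₀ = 1.6792×0.52696×0.17193 + 0.84989×0.98511×0.99413 = 0.152136 + 0.832321 = 0.984457.
Q̄ = (S₀/π) × [bracket] = (1361/π) × 0.984457 = 426.49 W/m².
— Configuration B (φ=+31.8°):
Solar declination: sin δ = sin ε · sin λ_s = sin 23.44° × sin 254.8° = -0.38387, so δ = -22.574°.
cos H₀ = −tan(+31.8°) tan(-22.574°) = 0.2578, H₀ = 1.3101 rad.
Bracket: H₀ sin φ sin δ + cos φ cos δ sin H₀ = 1.3101×0.52696×-0.38387 + 0.84989×0.92339×0.96621 = -0.265012 + 0.758262 = 0.493250.
Q̄ = (S₀/π) × [bracket] = (1361/π) × 0.493250 = 213.69 W/m².
Ratio Q̄_A / Q̄_B = 426.49 / 213.69 = 1.996.

Q̄_A / Q̄_B ≈ 2.00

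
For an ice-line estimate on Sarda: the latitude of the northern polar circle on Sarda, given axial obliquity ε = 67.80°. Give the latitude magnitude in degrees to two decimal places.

The polar circle is the lowest latitude that experiences at least one full rotation of continuous daylight at the northern-summer solstice; it lies at |ϕ| = 90° − ε = 90° − 67.80° = 22.20°.

22.20°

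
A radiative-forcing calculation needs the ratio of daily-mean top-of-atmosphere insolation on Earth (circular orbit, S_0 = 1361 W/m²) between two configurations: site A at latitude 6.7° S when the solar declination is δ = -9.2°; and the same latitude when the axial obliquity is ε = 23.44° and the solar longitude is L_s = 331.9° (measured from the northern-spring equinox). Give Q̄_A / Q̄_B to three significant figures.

— Configuration A (ϕ=-6.7°):
cos h₀ = −tan(-6.7°) tan(-9.200°) = -0.0190, h₀ = 1.5898 rad.
Bracket: h₀ sin ϕ sin δ + cos ϕ cos δ sin h₀ = 1.5898×-0.11667×-0.15988 + 0.99317×0.98714×0.99982 = 0.029655 + 0.980221 = 1.009876.
Q̄ = (S_0/π) × [bracket] = (1361/π) × 1.009876 = 437.50 W/m².
— Configuration B (ϕ=-6.7°):
Solar declination: sin δ = sin ε · sin L_s = sin 23.44° × sin 331.9° = -0.18736, so δ = -10.799°.
cos h₀ = −tan(-6.7°) tan(-10.799°) = -0.0224, h₀ = 1.5932 rad.
Bracket: h₀ sin ϕ sin δ + cos ϕ cos δ sin h₀ = 1.5932×-0.11667×-0.18736 + 0.99317×0.98229×0.99975 = 0.034826 + 0.975337 = 1.010163.
Q̄ = (S_0/π) × [bracket] = (1361/π) × 1.010163 = 437.62 W/m².
Ratio Q̄_A / Q̄_B = 437.50 / 437.62 = 0.9997.

Q̄_A / Q̄_B ≈ 1.00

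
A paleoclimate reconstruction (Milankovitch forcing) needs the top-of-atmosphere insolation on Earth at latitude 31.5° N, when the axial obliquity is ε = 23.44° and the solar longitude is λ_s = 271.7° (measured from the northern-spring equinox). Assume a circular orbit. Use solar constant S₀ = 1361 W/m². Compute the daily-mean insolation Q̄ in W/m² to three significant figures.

Q̄ ≈ 210 W/m²

Solar declination: sin δ = sin ε · sin λ_s = sin 23.44° × sin 271.7° = -0.39761, so δ = -23.429°.
cos H₀ = −tan(+31.5°) tan(-23.429°) = 0.2656, H₀ = 1.3020 rad.
Bracket: H₀ sin φ sin δ + cos φ cos δ sin H₀ = 1.3020×0.52250×-0.39761 + 0.85264×0.91755×0.96410 = -0.270492 + 0.754254 = 0.483762.
Q̄ = (S₀/π) × [bracket] = (1361/π) × 0.483762 = 209.6 W/m².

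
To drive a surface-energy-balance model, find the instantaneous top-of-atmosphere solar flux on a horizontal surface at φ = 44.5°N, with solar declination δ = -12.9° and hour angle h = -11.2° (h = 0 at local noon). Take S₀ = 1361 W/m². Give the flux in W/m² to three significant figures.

cos θ_z = sin φ sin δ + cos φ cos δ cos h = -0.156478 + 0.682008 = 0.525530.
Flux = S₀ · cos θ_z = 1361 × 0.525530 = 715.2 W/m².

715 W/m²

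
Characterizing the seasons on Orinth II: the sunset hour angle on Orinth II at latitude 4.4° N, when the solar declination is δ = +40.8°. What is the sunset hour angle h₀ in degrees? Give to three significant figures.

h₀ = 93.8°

cos h₀ = −tan ϕ · tan δ = −tan(+4.4°) × tan(+40.800°) = -0.0664, so h₀ = 1.6373 rad = 93.81°.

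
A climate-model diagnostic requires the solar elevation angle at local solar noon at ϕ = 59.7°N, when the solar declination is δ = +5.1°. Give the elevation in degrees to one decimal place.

35.4°

At local noon the hour angle is zero, so the zenith angle equals |ϕ − δ| = |+59.7° − (+5.100°)| = 54.600°.
Elevation = 90° − 54.600° = 35.4°.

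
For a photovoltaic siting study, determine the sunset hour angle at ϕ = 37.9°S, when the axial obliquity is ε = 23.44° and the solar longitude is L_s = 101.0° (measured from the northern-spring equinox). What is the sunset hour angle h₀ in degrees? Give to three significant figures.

h₀ = 70.7°

Solar declination: sin δ = sin ε · sin L_s = sin 23.44° × sin 101.0° = 0.39048, so δ = +22.984°.
cos h₀ = −tan ϕ · tan δ = −tan(-37.9°) × tan(+22.984°) = 0.3302, so h₀ = 1.2343 rad = 70.72°.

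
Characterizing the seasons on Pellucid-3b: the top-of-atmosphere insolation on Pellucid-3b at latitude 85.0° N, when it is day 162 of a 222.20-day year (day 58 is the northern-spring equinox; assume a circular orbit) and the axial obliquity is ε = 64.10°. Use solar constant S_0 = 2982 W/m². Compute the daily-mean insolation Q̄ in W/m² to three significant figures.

Solar longitude: L_s = 360° × (162 − 58)/222.20 = 168.497°.
sin δ = sin 64.10° × sin 168.497° = 0.17939, so δ = +10.334°.
cos h₀ = −tan(+85.0°) tan(+10.334°) = -2.0843 ≤ −1 ⇒ polar day, h₀ = π.
Bracket: h₀ sin ϕ sin δ + cos ϕ cos δ sin h₀ = 3.1416×0.99619×0.17939 + 0.08716×0.98378×0.00000 = 0.561424 + 0.000000 = 0.561424.
Q̄ = (S_0/π) × [bracket] = (2982/π) × 0.561424 = 532.9 W/m².

Q̄ ≈ 533 W/m²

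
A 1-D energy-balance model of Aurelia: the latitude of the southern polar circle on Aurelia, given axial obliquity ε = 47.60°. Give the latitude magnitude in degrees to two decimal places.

42.40°

The polar circle is the lowest latitude that experiences at least one full rotation of continuous darkness at the northern-summer solstice; it lies at |φ| = 90° − ε = 90° − 47.60° = 42.40°.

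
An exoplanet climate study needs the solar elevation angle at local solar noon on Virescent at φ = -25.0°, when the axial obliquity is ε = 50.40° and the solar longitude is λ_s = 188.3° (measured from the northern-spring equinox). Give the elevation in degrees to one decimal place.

Solar declination: sin δ = sin ε · sin λ_s = sin 50.40° × sin 188.3° = -0.11123, so δ = -6.386°.
At local noon the hour angle is zero, so the zenith angle equals |φ − δ| = |-25.0° − (-6.386°)| = 18.614°.
Elevation = 90° − 18.614° = 71.4°.

71.4°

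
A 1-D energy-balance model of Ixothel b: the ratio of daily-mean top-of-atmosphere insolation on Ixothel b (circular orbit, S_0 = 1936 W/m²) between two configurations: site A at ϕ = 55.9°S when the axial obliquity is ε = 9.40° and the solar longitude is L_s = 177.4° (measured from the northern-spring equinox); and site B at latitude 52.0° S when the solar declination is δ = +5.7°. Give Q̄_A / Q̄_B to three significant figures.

— Configuration A (ϕ=-55.9°):
Solar declination: sin δ = sin ε · sin L_s = sin 9.40° × sin 177.4° = 0.00741, so δ = +0.425°.
cos h₀ = −tan(-55.9°) tan(+0.425°) = 0.0109, h₀ = 1.5599 rad.
Bracket: h₀ sin ϕ sin δ + cos ϕ cos δ sin h₀ = 1.5599×-0.82806×0.00741 + 0.56064×0.99997×0.99994 = -0.009571 + 0.560590 = 0.551019.
Q̄ = (S_0/π) × [bracket] = (1936/π) × 0.551019 = 339.56 W/m².
— Configuration B (ϕ=-52.0°):
cos h₀ = −tan(-52.0°) tan(+5.700°) = 0.1278, h₀ = 1.4427 rad.
Bracket: h₀ sin ϕ sin δ + cos ϕ cos δ sin h₀ = 1.4427×-0.78801×0.09932 + 0.61566×0.99506×0.99181 = -0.112913 + 0.607601 = 0.494688.
Q̄ = (S_0/π) × [bracket] = (1936/π) × 0.494688 = 304.85 W/m².
Ratio Q̄_A / Q̄_B = 339.56 / 304.85 = 1.114.

Q̄_A / Q̄_B ≈ 1.11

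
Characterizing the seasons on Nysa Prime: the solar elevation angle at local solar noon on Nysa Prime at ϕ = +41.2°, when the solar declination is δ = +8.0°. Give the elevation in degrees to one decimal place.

56.8°

At local noon the hour angle is zero, so the zenith angle equals |ϕ − δ| = |+41.2° − (+8.000°)| = 33.200°.
Elevation = 90° − 33.200° = 56.8°.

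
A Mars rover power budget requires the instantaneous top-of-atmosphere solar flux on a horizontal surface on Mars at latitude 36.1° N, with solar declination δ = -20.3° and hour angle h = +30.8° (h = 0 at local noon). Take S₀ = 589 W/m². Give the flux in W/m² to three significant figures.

cos θ_z = sin φ sin δ + cos φ cos δ cos h = -0.204413 + 0.650924 = 0.446511.
Flux = S₀ · cos θ_z = 589 × 0.446511 = 263.0 W/m².

263 W/m²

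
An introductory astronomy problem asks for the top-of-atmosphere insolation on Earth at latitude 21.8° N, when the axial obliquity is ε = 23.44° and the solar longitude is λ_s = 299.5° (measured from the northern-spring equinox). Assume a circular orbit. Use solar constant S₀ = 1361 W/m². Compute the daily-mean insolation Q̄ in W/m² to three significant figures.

Q̄ ≈ 294 W/m²

Solar declination: sin δ = sin ε · sin λ_s = sin 23.44° × sin 299.5° = -0.34622, so δ = -20.256°.
cos H₀ = −tan(+21.8°) tan(-20.256°) = 0.1476, H₀ = 1.4226 rad.
Bracket: H₀ sin φ sin δ + cos φ cos δ sin H₀ = 1.4226×0.37137×-0.34622 + 0.92849×0.93815×0.98905 = -0.182912 + 0.861525 = 0.678613.
Q̄ = (S₀/π) × [bracket] = (1361/π) × 0.678613 = 294.0 W/m².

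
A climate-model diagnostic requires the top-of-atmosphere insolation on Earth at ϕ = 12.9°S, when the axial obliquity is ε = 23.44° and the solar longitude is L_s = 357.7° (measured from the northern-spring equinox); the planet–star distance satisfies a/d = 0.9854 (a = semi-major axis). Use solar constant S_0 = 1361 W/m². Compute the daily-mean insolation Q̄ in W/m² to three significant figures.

Solar declination: sin δ = sin ε · sin L_s = sin 23.44° × sin 357.7° = -0.01596, so δ = -0.915°.
cos h₀ = −tan(-12.9°) tan(-0.915°) = -0.0037, h₀ = 1.5745 rad.
Bracket: h₀ sin ϕ sin δ + cos ϕ cos δ sin h₀ = 1.5745×-0.22325×-0.01596 + 0.97476×0.99987×0.99999 = 0.005610 + 0.974624 = 0.980234.
Inverse-square distance factor (a/d)² = 0.9854² = 0.971013.
Q̄ = (S_0/π) × 0.971013 × [bracket] = (1361/π) × 0.971013 × 0.980234 = 412.3 W/m².

Q̄ ≈ 412 W/m²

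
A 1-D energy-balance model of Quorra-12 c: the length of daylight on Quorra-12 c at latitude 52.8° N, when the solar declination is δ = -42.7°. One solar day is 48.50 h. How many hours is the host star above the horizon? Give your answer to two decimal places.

cos h₀ = −tan ϕ · tan δ = 1.2157 ≥ 1, so the host star never rises (polar night) and h₀ = 0.
Daylight = 2h₀/(2π) × 48.50 h = (0.0000/π) × 48.50 = 0.00 h.

0.00 h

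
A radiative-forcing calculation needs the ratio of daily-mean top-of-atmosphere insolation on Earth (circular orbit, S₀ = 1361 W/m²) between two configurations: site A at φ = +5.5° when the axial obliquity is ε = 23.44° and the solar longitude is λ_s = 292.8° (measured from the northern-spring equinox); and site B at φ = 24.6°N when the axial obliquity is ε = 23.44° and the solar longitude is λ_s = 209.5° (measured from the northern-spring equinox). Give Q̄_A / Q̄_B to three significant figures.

Q̄_A / Q̄_B ≈ 1.14

— Configuration A (φ=+5.5°):
Solar declination: sin δ = sin ε · sin λ_s = sin 23.44° × sin 292.8° = -0.36671, so δ = -21.513°.
cos H₀ = −tan(+5.5°) tan(-21.513°) = 0.0380, H₀ = 1.5328 rad.
Bracket: H₀ sin φ sin δ + cos φ cos δ sin H₀ = 1.5328×0.09585×-0.36671 + 0.99540×0.93034×0.99928 = -0.053877 + 0.925394 = 0.871517.
Q̄ = (S₀/π) × [bracket] = (1361/π) × 0.871517 = 377.56 W/m².
— Configuration B (φ=+24.6°):
Solar declination: sin δ = sin ε · sin λ_s = sin 23.44° × sin 209.5° = -0.19588, so δ = -11.296°.
cos H₀ = −tan(+24.6°) tan(-11.296°) = 0.0915, H₀ = 1.4792 rad.
Bracket: H₀ sin φ sin δ + cos φ cos δ sin H₀ = 1.4792×0.41628×-0.19588 + 0.90924×0.98063×0.99581 = -0.120615 + 0.887892 = 0.767277.
Q̄ = (S₀/π) × [bracket] = (1361/π) × 0.767277 = 332.40 W/m².
Ratio Q̄_A / Q̄_B = 377.56 / 332.40 = 1.136.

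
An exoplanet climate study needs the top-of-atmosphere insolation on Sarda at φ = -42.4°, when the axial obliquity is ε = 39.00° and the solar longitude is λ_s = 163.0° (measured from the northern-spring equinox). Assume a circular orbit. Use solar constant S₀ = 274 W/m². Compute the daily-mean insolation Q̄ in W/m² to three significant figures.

Solar declination: sin δ = sin ε · sin λ_s = sin 39.00° × sin 163.0° = 0.18400, so δ = +10.603°.
cos H₀ = −tan(-42.4°) tan(+10.603°) = 0.1709, H₀ = 1.3990 rad.
Bracket: H₀ sin φ sin δ + cos φ cos δ sin H₀ = 1.3990×-0.67430×0.18400 + 0.73846×0.98293×0.98528 = -0.173576 + 0.715170 = 0.541594.
Q̄ = (S₀/π) × [bracket] = (274/π) × 0.541594 = 47.24 W/m².

Q̄ ≈ 47.2 W/m²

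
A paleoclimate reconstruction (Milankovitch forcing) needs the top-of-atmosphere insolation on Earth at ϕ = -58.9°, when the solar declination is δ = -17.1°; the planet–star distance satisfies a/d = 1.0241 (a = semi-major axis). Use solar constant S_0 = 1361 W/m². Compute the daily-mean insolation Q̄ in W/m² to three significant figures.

cos h₀ = −tan(-58.9°) tan(-17.100°) = -0.5100, h₀ = 2.1060 rad.
Bracket: h₀ sin ϕ sin δ + cos ϕ cos δ sin h₀ = 2.1060×-0.85627×-0.29404 + 0.51653×0.95579×0.86019 = 0.530244 + 0.424671 = 0.954915.
Inverse-square distance factor (a/d)² = 1.0241² = 1.048781.
Q̄ = (S_0/π) × 1.048781 × [bracket] = (1361/π) × 1.048781 × 0.954915 = 433.9 W/m².

Q̄ ≈ 434 W/m²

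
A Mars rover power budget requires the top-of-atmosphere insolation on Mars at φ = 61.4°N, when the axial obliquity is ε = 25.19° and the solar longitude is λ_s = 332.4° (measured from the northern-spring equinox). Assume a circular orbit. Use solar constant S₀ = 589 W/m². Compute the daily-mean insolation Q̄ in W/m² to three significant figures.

Q̄ ≈ 43.1 W/m²

Solar declination: sin δ = sin ε · sin λ_s = sin 25.19° × sin 332.4° = -0.19719, so δ = -11.373°.
cos H₀ = −tan(+61.4°) tan(-11.373°) = 0.3689, H₀ = 1.1930 rad.
Bracket: H₀ sin φ sin δ + cos φ cos δ sin H₀ = 1.1930×0.87798×-0.19719 + 0.47869×0.98037×0.92946 = -0.206543 + 0.436189 = 0.229646.
Q̄ = (S₀/π) × [bracket] = (589/π) × 0.229646 = 43.06 W/m².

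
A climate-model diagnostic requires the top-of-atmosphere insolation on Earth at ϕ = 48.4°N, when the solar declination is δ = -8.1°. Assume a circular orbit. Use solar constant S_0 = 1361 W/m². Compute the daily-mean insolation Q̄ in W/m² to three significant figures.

Q̄ ≈ 217 W/m²

cos h₀ = −tan(+48.4°) tan(-8.100°) = 0.1603, h₀ = 1.4098 rad.
Bracket: h₀ sin ϕ sin δ + cos ϕ cos δ sin h₀ = 1.4098×0.74780×-0.14090 + 0.66393×0.99002×0.98707 = -0.148544 + 0.648805 = 0.500261.
Q̄ = (S_0/π) × [bracket] = (1361/π) × 0.500261 = 216.7 W/m².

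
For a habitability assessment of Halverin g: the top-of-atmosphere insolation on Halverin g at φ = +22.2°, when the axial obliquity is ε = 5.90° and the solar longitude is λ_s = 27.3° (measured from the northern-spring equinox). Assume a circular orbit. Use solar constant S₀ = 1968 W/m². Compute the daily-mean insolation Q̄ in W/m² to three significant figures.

Solar declination: sin δ = sin ε · sin λ_s = sin 5.90° × sin 27.3° = 0.04715, so δ = +2.702°.
cos H₀ = −tan(+22.2°) tan(+2.702°) = -0.0193, H₀ = 1.5901 rad.
Bracket: H₀ sin φ sin δ + cos φ cos δ sin H₀ = 1.5901×0.37784×0.04715 + 0.92587×0.99889×0.99981 = 0.028328 + 0.924667 = 0.952995.
Q̄ = (S₀/π) × [bracket] = (1968/π) × 0.952995 = 597.0 W/m².

Q̄ ≈ 597 W/m²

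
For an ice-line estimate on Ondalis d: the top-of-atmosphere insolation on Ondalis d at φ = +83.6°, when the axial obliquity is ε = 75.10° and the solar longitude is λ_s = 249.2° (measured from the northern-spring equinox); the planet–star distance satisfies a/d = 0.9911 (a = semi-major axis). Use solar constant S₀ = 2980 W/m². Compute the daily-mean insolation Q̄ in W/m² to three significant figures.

Solar declination: sin δ = sin ε · sin λ_s = sin 75.10° × sin 249.2° = -0.90339, so δ = -64.608°.
cos H₀ = −tan(+83.6°) tan(-64.608°) = 18.7819 ≥ 1 ⇒ polar night, H₀ = 0 and Q̄ = 0.
Inverse-square distance factor (a/d)² = 0.9911² = 0.982279.

Q̄ ≈ 0.00 W/m²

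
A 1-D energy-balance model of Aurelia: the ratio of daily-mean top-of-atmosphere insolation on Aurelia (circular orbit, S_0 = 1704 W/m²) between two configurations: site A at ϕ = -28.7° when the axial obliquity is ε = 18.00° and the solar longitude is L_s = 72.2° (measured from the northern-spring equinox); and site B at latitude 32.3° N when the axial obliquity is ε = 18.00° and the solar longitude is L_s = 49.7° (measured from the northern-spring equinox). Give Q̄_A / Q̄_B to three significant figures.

— Configuration A (ϕ=-28.7°):
Solar declination: sin δ = sin ε · sin L_s = sin 18.00° × sin 72.2° = 0.29422, so δ = +17.111°.
cos h₀ = −tan(-28.7°) tan(+17.111°) = 0.1685, h₀ = 1.4014 rad.
Bracket: h₀ sin ϕ sin δ + cos ϕ cos δ sin h₀ = 1.4014×-0.48022×0.29422 + 0.87715×0.95574×0.98569 = -0.198004 + 0.826331 = 0.628327.
Q̄ = (S_0/π) × [bracket] = (1704/π) × 0.628327 = 340.80 W/m².
— Configuration B (ϕ=+32.3°):
Solar declination: sin δ = sin ε · sin L_s = sin 18.00° × sin 49.7° = 0.23568, so δ = +13.632°.
cos h₀ = −tan(+32.3°) tan(+13.632°) = -0.1533, h₀ = 1.7247 rad.
Bracket: h₀ sin ϕ sin δ + cos ϕ cos δ sin h₀ = 1.7247×0.53435×0.23568 + 0.84526×0.97183×0.98818 = 0.217201 + 0.811739 = 1.028940.
Q̄ = (S_0/π) × [bracket] = (1704/π) × 1.028940 = 558.10 W/m².
Ratio Q̄_A / Q̄_B = 340.80 / 558.10 = 0.6106.

Q̄_A / Q̄_B ≈ 0.611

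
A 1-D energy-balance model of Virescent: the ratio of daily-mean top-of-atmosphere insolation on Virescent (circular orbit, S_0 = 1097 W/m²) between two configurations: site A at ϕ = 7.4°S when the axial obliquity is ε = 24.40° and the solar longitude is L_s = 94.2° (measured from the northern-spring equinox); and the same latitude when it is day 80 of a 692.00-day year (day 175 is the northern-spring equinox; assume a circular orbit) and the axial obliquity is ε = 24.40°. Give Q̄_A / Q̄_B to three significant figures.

— Configuration A (ϕ=-7.4°):
Solar declination: sin δ = sin ε · sin L_s = sin 24.40° × sin 94.2° = 0.41200, so δ = +24.330°.
cos h₀ = −tan(-7.4°) tan(+24.330°) = 0.0587, h₀ = 1.5120 rad.
Bracket: h₀ sin ϕ sin δ + cos ϕ cos δ sin h₀ = 1.5120×-0.12880×0.41200 + 0.99167×0.91119×0.99827 = -0.080235 + 0.902037 = 0.821802.
Q̄ = (S_0/π) × [bracket] = (1097/π) × 0.821802 = 286.96 W/m².
— Configuration B (ϕ=-7.4°):
Solar longitude: L_s = 360° × (80 − 175)/692.00 = -49.422°, i.e. -49.422° + 360° = 310.578°.
sin δ = sin 24.40° × sin 310.578° = -0.31376, so δ = -18.286°.
cos h₀ = −tan(-7.4°) tan(-18.286°) = -0.0429, h₀ = 1.6137 rad.
Bracket: h₀ sin ϕ sin δ + cos ϕ cos δ sin h₀ = 1.6137×-0.12880×-0.31376 + 0.99167×0.94950×0.99908 = 0.065213 + 0.940724 = 1.005937.
Q̄ = (S_0/π) × [bracket] = (1097/π) × 1.005937 = 351.26 W/m².
Ratio Q̄_A / Q̄_B = 286.96 / 351.26 = 0.8169.

Q̄_A / Q̄_B ≈ 0.817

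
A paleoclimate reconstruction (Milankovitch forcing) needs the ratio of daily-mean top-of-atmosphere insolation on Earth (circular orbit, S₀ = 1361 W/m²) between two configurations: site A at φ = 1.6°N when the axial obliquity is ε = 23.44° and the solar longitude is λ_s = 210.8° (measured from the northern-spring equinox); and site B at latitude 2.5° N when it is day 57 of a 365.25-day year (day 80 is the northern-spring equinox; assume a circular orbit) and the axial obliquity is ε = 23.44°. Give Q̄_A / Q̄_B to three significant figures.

Q̄_A / Q̄_B ≈ 0.993

— Configuration A (φ=+1.6°):
Solar declination: sin δ = sin ε · sin λ_s = sin 23.44° × sin 210.8° = -0.20368, so δ = -11.753°.
cos H₀ = −tan(+1.6°) tan(-11.753°) = 0.0058, H₀ = 1.5650 rad.
Bracket: H₀ sin φ sin δ + cos φ cos δ sin H₀ = 1.5650×0.02792×-0.20368 + 0.99961×0.97904×0.99998 = -0.008900 + 0.978639 = 0.969739.
Q̄ = (S₀/π) × [bracket] = (1361/π) × 0.969739 = 420.11 W/m².
— Configuration B (φ=+2.5°):
Solar longitude: λ_s = 360° × (57 − 80)/365.25 = -22.669°, i.e. -22.669° + 360° = 337.331°.
sin δ = sin 23.44° × sin 337.331° = -0.15331, so δ = -8.819°.
cos H₀ = −tan(+2.5°) tan(-8.819°) = 0.0068, H₀ = 1.5640 rad.
Bracket: H₀ sin φ sin δ + cos φ cos δ sin H₀ = 1.5640×0.04362×-0.15331 + 0.99905×0.98818×0.99998 = -0.010459 + 0.987221 = 0.976762.
Q̄ = (S₀/π) × [bracket] = (1361/π) × 0.976762 = 423.15 W/m².
Ratio Q̄_A / Q̄_B = 420.11 / 423.15 = 0.9928.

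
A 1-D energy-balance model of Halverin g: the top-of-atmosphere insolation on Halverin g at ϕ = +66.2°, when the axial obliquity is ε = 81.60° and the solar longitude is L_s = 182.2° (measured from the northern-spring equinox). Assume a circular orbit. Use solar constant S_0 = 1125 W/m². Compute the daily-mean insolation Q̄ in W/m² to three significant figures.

Q̄ ≈ 125 W/m²

Solar declination: sin δ = sin ε · sin L_s = sin 81.60° × sin 182.2° = -0.03798, so δ = -2.176°.
cos h₀ = −tan(+66.2°) tan(-2.176°) = 0.0862, h₀ = 1.4845 rad.
Bracket: h₀ sin ϕ sin δ + cos ϕ cos δ sin h₀ = 1.4845×0.91496×-0.03798 + 0.40355×0.99928×0.99628 = -0.051587 + 0.401759 = 0.350172.
Q̄ = (S_0/π) × [bracket] = (1125/π) × 0.350172 = 125.4 W/m².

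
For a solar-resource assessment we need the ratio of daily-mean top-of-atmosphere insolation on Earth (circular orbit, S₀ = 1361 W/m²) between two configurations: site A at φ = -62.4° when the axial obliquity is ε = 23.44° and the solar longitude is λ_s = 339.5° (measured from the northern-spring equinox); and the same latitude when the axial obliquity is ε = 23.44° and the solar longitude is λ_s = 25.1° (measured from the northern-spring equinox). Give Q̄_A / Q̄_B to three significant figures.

— Configuration A (φ=-62.4°):
Solar declination: sin δ = sin ε · sin λ_s = sin 23.44° × sin 339.5° = -0.13931, so δ = -8.008°.
cos H₀ = −tan(-62.4°) tan(-8.008°) = -0.2691, H₀ = 1.8433 rad.
Bracket: H₀ sin φ sin δ + cos φ cos δ sin H₀ = 1.8433×-0.88620×-0.13931 + 0.46330×0.99025×0.96311 = 0.227567 + 0.441858 = 0.669425.
Q̄ = (S₀/π) × [bracket] = (1361/π) × 0.669425 = 290.01 W/m².
— Configuration B (φ=-62.4°):
Solar declination: sin δ = sin ε · sin λ_s = sin 23.44° × sin 25.1° = 0.16874, so δ = +9.715°.
cos H₀ = −tan(-62.4°) tan(+9.715°) = 0.3275, H₀ = 1.2372 rad.
Bracket: H₀ sin φ sin δ + cos φ cos δ sin H₀ = 1.2372×-0.88620×0.16874 + 0.46330×0.98566×0.94486 = -0.185008 + 0.431476 = 0.246468.
Q̄ = (S₀/π) × [bracket] = (1361/π) × 0.246468 = 106.77 W/m².
Ratio Q̄_A / Q̄_B = 290.01 / 106.77 = 2.716.

Q̄_A / Q̄_B ≈ 2.72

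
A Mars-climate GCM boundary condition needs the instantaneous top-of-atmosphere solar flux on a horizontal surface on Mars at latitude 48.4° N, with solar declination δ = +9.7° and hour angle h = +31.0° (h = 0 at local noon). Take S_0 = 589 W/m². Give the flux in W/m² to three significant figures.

405 W/m²

cos θ_z = sin ϕ sin δ + cos ϕ cos δ cos h = 0.125996 + 0.560960 = 0.686956.
Flux = S_0 · cos θ_z = 589 × 0.686956 = 404.6 W/m².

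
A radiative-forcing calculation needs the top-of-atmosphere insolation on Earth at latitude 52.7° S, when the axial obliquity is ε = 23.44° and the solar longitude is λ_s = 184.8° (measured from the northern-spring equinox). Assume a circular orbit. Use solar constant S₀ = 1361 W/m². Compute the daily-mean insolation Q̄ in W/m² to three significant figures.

Q̄ ≈ 281 W/m²

Solar declination: sin δ = sin ε · sin λ_s = sin 23.44° × sin 184.8° = -0.03329, so δ = -1.908°.
cos H₀ = −tan(-52.7°) tan(-1.908°) = -0.0437, H₀ = 1.6145 rad.
Bracket: H₀ sin φ sin δ + cos φ cos δ sin H₀ = 1.6145×-0.79547×-0.03329 + 0.60599×0.99945×0.99904 = 0.042754 + 0.605075 = 0.647829.
Q̄ = (S₀/π) × [bracket] = (1361/π) × 0.647829 = 280.7 W/m².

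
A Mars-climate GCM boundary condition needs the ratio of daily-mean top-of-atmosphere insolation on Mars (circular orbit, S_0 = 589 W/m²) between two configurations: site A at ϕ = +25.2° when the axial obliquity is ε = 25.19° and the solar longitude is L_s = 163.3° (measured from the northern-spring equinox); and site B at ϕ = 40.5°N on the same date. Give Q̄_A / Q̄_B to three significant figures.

— Configuration A (ϕ=+25.2°):
Solar declination: sin δ = sin ε · sin L_s = sin 25.19° × sin 163.3° = 0.12231, so δ = +7.025°.
cos h₀ = −tan(+25.2°) tan(+7.025°) = -0.0580, h₀ = 1.6288 rad.
Bracket: h₀ sin ϕ sin δ + cos ϕ cos δ sin h₀ = 1.6288×0.42578×0.12231 + 0.90483×0.99249×0.99832 = 0.084823 + 0.896526 = 0.981349.
Q̄ = (S_0/π) × [bracket] = (589/π) × 0.981349 = 183.99 W/m².
— Configuration B (ϕ=+40.5°):
cos h₀ = −tan(+40.5°) tan(+7.025°) = -0.1053, h₀ = 1.6762 rad.
Bracket: h₀ sin ϕ sin δ + cos ϕ cos δ sin h₀ = 1.6762×0.64945×0.12231 + 0.76041×0.99249×0.99445 = 0.133148 + 0.750511 = 0.883659.
Q̄ = (S_0/π) × [bracket] = (589/π) × 0.883659 = 165.67 W/m².
Ratio Q̄_A / Q̄_B = 183.99 / 165.67 = 1.111.

Q̄_A / Q̄_B ≈ 1.11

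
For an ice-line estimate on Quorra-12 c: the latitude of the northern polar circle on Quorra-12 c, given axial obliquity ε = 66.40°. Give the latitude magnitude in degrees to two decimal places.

23.60°

The polar circle is the lowest latitude that experiences at least one full rotation of continuous daylight at the northern-summer solstice; it lies at |ϕ| = 90° − ε = 90° − 66.40° = 23.60°.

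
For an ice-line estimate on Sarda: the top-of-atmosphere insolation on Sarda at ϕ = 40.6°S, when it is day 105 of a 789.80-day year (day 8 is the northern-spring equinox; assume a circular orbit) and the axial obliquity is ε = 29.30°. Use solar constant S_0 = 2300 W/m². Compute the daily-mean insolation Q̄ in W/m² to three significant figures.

Q̄ ≈ 293 W/m²

Solar longitude: L_s = 360° × (105 − 8)/789.80 = 44.214°.
sin δ = sin 29.30° × sin 44.214° = 0.34126, so δ = +19.954°.
cos h₀ = −tan(-40.6°) tan(+19.954°) = 0.3112, h₀ = 1.2544 rad.
Bracket: h₀ sin ϕ sin δ + cos ϕ cos δ sin h₀ = 1.2544×-0.65077×0.34126 + 0.75927×0.93997×0.95035 = -0.278579 + 0.678256 = 0.399677.
Q̄ = (S_0/π) × [bracket] = (2300/π) × 0.399677 = 292.6 W/m².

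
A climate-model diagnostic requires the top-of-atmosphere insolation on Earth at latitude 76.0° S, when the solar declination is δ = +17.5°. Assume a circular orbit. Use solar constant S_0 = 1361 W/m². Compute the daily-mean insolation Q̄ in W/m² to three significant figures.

cos h₀ = −tan(-76.0°) tan(+17.500°) = 1.2646 ≥ 1 ⇒ polar night, h₀ = 0 and Q̄ = 0.

Q̄ ≈ 0.00 W/m²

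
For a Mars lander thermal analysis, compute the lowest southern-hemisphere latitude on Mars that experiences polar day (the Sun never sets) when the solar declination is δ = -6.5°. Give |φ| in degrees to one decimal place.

|φ| = 83.5°

Polar day requires cos H₀ = −tan φ tan δ ≤ −1, i.e. tan φ tan δ ≥ 1.
The boundary is |tan φ| · |tan δ| = 1, so |φ| = 90° − |δ| = 90° − 6.5° = 83.5° in the southern hemisphere.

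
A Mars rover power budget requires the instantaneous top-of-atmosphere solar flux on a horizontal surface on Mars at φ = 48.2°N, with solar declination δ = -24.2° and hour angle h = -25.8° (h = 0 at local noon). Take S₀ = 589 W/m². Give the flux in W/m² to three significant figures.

142 W/m²

cos θ_z = sin φ sin δ + cos φ cos δ cos h = -0.305588 + 0.547356 = 0.241768.
Flux = S₀ · cos θ_z = 589 × 0.241768 = 142.4 W/m².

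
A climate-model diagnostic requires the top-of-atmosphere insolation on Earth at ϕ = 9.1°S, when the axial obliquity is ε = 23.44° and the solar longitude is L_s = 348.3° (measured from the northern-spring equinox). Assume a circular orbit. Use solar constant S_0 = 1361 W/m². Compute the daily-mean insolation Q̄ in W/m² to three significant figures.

Solar declination: sin δ = sin ε · sin L_s = sin 23.44° × sin 348.3° = -0.08067, so δ = -4.627°.
cos h₀ = −tan(-9.1°) tan(-4.627°) = -0.0130, h₀ = 1.5838 rad.
Bracket: h₀ sin ϕ sin δ + cos ϕ cos δ sin h₀ = 1.5838×-0.15816×-0.08067 + 0.98741×0.99674×0.99992 = 0.020207 + 0.984112 = 1.004319.
Q̄ = (S_0/π) × [bracket] = (1361/π) × 1.004319 = 435.1 W/m².

Q̄ ≈ 435 W/m²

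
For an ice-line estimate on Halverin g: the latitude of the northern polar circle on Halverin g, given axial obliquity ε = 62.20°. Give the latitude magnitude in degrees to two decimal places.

27.80°

The polar circle is the lowest latitude that experiences at least one full rotation of continuous daylight at the northern-summer solstice; it lies at |ϕ| = 90° − ε = 90° − 62.20° = 27.80°.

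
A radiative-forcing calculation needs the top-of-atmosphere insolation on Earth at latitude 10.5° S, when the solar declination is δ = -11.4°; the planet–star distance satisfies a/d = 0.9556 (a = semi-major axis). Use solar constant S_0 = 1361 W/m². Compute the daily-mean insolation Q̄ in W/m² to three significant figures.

Q̄ ≈ 404 W/m²

cos h₀ = −tan(-10.5°) tan(-11.400°) = -0.0374, h₀ = 1.6082 rad.
Bracket: h₀ sin ϕ sin δ + cos ϕ cos δ sin h₀ = 1.6082×-0.18224×-0.19766 + 0.98325×0.98027×0.99930 = 0.057930 + 0.963176 = 1.021106.
Inverse-square distance factor (a/d)² = 0.9556² = 0.913171.
Q̄ = (S_0/π) × 0.913171 × [bracket] = (1361/π) × 0.913171 × 1.021106 = 404.0 W/m².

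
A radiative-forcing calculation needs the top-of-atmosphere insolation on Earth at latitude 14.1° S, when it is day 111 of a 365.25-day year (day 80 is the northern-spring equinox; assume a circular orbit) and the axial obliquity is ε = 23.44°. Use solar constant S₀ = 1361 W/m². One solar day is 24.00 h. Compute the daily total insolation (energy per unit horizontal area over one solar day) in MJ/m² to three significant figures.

Solar longitude: λ_s = 360° × (111 − 80)/365.25 = 30.554°.
sin δ = sin 23.44° × sin 30.554° = 0.20222, so δ = +11.667°.
cos H₀ = −tan(-14.1°) tan(+11.667°) = 0.0519, H₀ = 1.5189 rad.
Bracket: H₀ sin φ sin δ + cos φ cos δ sin H₀ = 1.5189×-0.24362×0.20222 + 0.96987×0.97934×0.99865 = -0.074828 + 0.948550 = 0.873722.
Q̄ = (S₀/π) × [bracket] = (1361/π) × 0.873722 = 378.51 W/m².
Daily total = Q̄ × 24.00 h × 3600 s/h = 378.51 × 24.00 × 3600 / 10⁶ = 32.70 MJ/m².

32.7 MJ/m²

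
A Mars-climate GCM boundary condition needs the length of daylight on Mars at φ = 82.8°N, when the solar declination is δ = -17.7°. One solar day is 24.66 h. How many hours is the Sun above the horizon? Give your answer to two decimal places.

cos H₀ = −tan φ · tan δ = 2.5263 ≥ 1, so the Sun never rises (polar night) and H₀ = 0.
Daylight = 2H₀/(2π) × 24.66 h = (0.0000/π) × 24.66 = 0.00 h.

0.00 h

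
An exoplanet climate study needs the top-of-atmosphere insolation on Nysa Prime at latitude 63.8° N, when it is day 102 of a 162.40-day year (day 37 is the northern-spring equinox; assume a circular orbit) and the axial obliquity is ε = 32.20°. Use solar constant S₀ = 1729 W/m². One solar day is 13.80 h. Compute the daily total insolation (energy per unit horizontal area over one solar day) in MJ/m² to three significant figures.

26.2 MJ/m²

Solar longitude: λ_s = 360° × (102 − 37)/162.40 = 144.089°.
sin δ = sin 32.20° × sin 144.089° = 0.31255, so δ = +18.213°.
cos H₀ = −tan(+63.8°) tan(+18.213°) = -0.6687, H₀ = 2.3032 rad.
Bracket: H₀ sin φ sin δ + cos φ cos δ sin H₀ = 2.3032×0.89726×0.31255 + 0.44151×0.94990×0.74355 = 0.645906 + 0.311838 = 0.957744.
Q̄ = (S₀/π) × [bracket] = (1729/π) × 0.957744 = 527.10 W/m².
Daily total = Q̄ × 13.80 h × 3600 s/h = 527.10 × 13.80 × 3600 / 10⁶ = 26.19 MJ/m².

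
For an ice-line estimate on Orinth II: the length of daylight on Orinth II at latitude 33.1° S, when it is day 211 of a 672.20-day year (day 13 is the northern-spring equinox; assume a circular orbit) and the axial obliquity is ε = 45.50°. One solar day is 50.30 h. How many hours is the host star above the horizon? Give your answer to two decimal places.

Solar longitude: λ_s = 360° × (211 − 13)/672.20 = 106.040°.
sin δ = sin 45.50° × sin 106.040° = 0.68548, so δ = +43.274°.
cos H₀ = −tan φ · tan δ = −tan(-33.1°) × tan(+43.274°) = 0.6137, so H₀ = 0.9100 rad = 52.14°.
Daylight = 2H₀/(2π) × 50.30 h = (0.9100/π) × 50.30 = 14.57 h.

14.57 h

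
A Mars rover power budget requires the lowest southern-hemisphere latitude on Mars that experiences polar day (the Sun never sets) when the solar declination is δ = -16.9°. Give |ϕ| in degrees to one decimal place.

Polar day requires cos h₀ = −tan ϕ tan δ ≤ −1, i.e. tan ϕ tan δ ≥ 1.
The boundary is |tan ϕ| · |tan δ| = 1, so |ϕ| = 90° − |δ| = 90° − 16.9° = 73.1° in the southern hemisphere.

|ϕ| = 73.1°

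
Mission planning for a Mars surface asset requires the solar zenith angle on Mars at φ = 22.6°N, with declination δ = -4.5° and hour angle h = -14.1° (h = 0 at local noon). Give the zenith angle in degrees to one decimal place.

cos θ_z = sin φ sin δ + cos φ cos δ cos h = -0.030151 + 0.892636 = 0.862485.
θ_z = arccos(0.862485) = 30.4°.

θ_z = 30.4°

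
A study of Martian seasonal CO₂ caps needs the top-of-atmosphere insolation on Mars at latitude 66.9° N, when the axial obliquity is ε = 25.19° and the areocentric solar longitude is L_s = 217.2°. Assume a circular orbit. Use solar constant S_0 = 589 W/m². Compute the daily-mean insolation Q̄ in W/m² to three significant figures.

sin δ = sin 25.19° × sin 217.2° = -0.25733, so δ = -14.912°.
cos h₀ = −tan(+66.9°) tan(-14.912°) = 0.6243, h₀ = 0.8965 rad.
Bracket: h₀ sin ϕ sin δ + cos ϕ cos δ sin h₀ = 0.8965×0.91982×-0.25733 + 0.39234×0.96632×0.78116 = -0.212199 + 0.296158 = 0.083959.
Q̄ = (S_0/π) × [bracket] = (589/π) × 0.083959 = 15.74 W/m².

Q̄ ≈ 15.7 W/m²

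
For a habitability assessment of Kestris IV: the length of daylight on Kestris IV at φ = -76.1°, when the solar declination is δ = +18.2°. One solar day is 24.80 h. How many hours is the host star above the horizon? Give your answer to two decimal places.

cos H₀ = −tan φ · tan δ = 1.3286 ≥ 1, so the host star never rises (polar night) and H₀ = 0.
Daylight = 2H₀/(2π) × 24.80 h = (0.0000/π) × 24.80 = 0.00 h.

0.00 h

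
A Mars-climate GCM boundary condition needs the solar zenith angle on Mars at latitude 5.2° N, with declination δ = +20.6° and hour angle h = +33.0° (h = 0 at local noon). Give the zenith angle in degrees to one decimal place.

cos θ_z = sin ϕ sin δ + cos ϕ cos δ cos h = 0.031888 + 0.781815 = 0.813703.
θ_z = arccos(0.813703) = 35.5°.

θ_z = 35.5°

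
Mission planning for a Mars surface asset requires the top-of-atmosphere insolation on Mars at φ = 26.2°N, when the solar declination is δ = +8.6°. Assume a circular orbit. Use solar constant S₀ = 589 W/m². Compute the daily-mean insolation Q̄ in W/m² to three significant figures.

Q̄ ≈ 186 W/m²

cos H₀ = −tan(+26.2°) tan(+8.600°) = -0.0744, H₀ = 1.6453 rad.
Bracket: H₀ sin φ sin δ + cos φ cos δ sin H₀ = 1.6453×0.44151×0.14954 + 0.89726×0.98876×0.99723 = 0.108628 + 0.884717 = 0.993345.
Q̄ = (S₀/π) × [bracket] = (589/π) × 0.993345 = 186.2 W/m².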